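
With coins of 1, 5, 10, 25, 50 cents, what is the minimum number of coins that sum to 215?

6

Use the largest denomination that fits, subtract, and repeat.
215 − 4×50→15 − 1×10→5 − 1×5→0
Total coins = 4 + 1 + 1 = 6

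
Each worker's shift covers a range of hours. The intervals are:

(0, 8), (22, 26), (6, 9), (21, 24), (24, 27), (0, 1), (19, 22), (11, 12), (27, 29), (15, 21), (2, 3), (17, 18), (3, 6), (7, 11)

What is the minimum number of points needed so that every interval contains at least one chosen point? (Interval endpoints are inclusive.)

7

Sorted: [0,1] [2,3] [3,6] [0,8] [6,9] [7,11] [11,12] [17,18] [15,21] [19,22] [21,24] [22,26] [24,27] [27,29]
{[0,1]} hit by 1; {[2,3],[3,6],[0,8]} hit by 3; {[6,9],[7,11]} hit by 9; {[11,12]} hit by 12; {[17,18],[15,21]} hit by 18; {[19,22],[21,24],[22,26]} hit by 22; {[24,27],[27,29]} hit by 27.
Points: 1, 3, 9, 12, 18, 22, 27 (7 total).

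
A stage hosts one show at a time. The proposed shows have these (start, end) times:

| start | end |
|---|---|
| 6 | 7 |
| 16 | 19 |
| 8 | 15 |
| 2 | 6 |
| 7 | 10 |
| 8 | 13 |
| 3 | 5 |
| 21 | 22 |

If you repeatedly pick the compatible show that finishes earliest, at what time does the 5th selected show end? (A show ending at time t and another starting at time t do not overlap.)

22

Sort by end time and greedily take each interval whose start is ≥ the last chosen end.
By end time: (3,5), (2,6), (6,7), (7,10), (8,13), (8,15), (16,19), (21,22).
Pick (3,5); next start ≥ 5 → (6,7); next start ≥ 7 → (7,10); next start ≥ 10 → (16,19); next start ≥ 19 → (21,22).
Selected: (3,5) (6,7) (7,10) (16,19) (21,22)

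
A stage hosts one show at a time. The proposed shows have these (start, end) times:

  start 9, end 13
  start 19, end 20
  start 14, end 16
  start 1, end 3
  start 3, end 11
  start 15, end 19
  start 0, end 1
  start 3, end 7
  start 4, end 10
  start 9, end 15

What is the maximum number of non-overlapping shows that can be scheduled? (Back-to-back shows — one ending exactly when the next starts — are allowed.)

Greedy by earliest finish: after sorting by end time, pick each interval compatible with the last pick.
Sorted by end: (0,1)  (1,3)  (3,7)  (4,10)  (3,11)  (9,13)  (9,15)  (14,16)  (15,19)  (19,20)
take (0,1); take (1,3); take (3,7); skip (4,10); take (9,13); skip (9,15); take (14,16); skip (15,19); take (19,20).
Selected 6 shows.

6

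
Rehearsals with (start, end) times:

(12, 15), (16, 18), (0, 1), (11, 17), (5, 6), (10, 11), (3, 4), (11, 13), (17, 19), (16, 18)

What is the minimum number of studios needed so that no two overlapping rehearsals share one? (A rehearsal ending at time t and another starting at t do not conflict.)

Count concurrent intervals with a sweep; the peak is the room count.
Events (time:±→running): 0:+→1 1:-→0 3:+→1 4:-→0 5:+→1 6:-→0 10:+→1 11:-→0 11:+→1 11:+→2 12:+→3 … peak 3.

3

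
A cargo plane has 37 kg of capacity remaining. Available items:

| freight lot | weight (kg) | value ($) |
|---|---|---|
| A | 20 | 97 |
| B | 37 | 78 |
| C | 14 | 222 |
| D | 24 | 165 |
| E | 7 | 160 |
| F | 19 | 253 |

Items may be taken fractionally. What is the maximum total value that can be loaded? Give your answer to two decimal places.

595.05

Sort by value per unit weight and fill in that order.
Order: E (160/7=22.86) > C (222/14=15.86) > F (253/19=13.32) > D (165/24=6.88) > A (97/20=4.85) > B (78/37=2.11)
Fill: take E (7 @ 160) → take C (14 @ 222) → take 16/19 of F → 213.05; 37/37 used.
Total value = 595.05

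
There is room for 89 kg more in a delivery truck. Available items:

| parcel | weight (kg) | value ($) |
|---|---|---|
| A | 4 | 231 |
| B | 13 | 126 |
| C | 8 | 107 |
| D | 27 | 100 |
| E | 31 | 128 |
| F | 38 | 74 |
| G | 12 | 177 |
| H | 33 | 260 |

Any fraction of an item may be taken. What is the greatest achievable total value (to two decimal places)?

Order: A (231/4=57.75) > G (177/12=14.75) > C (107/8=13.38) > B (126/13=9.69) > H (260/33=7.88) > E (128/31=4.13) > D (100/27=3.70) > F (74/38=1.95)
Fill: take A (4 @ 231) → take G (12 @ 177) → take C (8 @ 107) → take B (13 @ 126) → take H (33 @ 260) → take 19/31 of E → 78.45; 89/89 used.
Total value = 979.45

979.45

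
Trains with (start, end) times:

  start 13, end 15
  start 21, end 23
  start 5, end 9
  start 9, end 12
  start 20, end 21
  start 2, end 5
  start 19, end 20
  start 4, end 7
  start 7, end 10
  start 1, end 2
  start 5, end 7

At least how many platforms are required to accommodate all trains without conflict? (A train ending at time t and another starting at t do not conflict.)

Events (time:±→running): 1:+→1 2:-→0 2:+→1 4:+→2 5:-→1 5:+→2 5:+→3 … peak 3.

3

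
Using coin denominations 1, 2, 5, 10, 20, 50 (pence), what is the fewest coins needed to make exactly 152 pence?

Use the largest denomination that fits, subtract, and repeat.
152 = 3×50 + 1×2
Total coins = 3 + 1 = 4

4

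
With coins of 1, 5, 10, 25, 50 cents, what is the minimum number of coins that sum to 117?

Use the largest denomination that fits, subtract, and repeat.
117 = 2×50 + 1×10 + 1×5 + 2×1
Total coins = 2 + 1 + 1 + 2 = 6

6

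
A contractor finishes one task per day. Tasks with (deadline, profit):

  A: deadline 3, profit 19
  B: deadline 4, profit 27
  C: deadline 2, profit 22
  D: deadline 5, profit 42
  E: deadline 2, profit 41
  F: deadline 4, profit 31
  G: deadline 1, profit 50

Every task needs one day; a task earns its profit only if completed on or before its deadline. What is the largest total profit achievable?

Sort by profit descending; place each in the latest free slot ≤ its deadline.
By profit: G(d1,50), D(d5,42), E(d2,41), F(d4,31), B(d4,27), C(d2,22), A(d3,19)
G→slot 1; D→slot 5; E→slot 2; F→slot 4; B→slot 3; C skipped; A skipped.
Profit = 50 + 41 + 27 + 31 + 42 = 191

191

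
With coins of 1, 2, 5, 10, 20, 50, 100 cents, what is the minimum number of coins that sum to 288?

8

288 − 2×100→88 − 1×50→38 − 1×20→18 − 1×10→8 − 1×5→3 − 1×2→1 − 1×1→0
Total coins = 2 + 1 + 1 + 1 + 1 + 1 + 1 = 8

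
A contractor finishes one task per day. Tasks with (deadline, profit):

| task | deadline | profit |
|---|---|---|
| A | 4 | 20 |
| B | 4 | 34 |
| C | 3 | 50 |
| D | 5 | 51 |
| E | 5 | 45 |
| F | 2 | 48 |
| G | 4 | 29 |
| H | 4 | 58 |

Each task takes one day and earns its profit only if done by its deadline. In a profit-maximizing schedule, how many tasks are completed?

5

Take jobs in profit order; each goes to the latest open slot no later than its deadline.
Profit order: H=58 D=51 C=50 F=48 E=45 B=34 G=29 A=20
Assign: H→slot 4, D→slot 5, C→slot 3, F→slot 2, E→slot 1, B skipped, G skipped, A skipped.
Slots: [1:E] [2:F] [3:C] [4:H] [5:D]
5 of 8 scheduled.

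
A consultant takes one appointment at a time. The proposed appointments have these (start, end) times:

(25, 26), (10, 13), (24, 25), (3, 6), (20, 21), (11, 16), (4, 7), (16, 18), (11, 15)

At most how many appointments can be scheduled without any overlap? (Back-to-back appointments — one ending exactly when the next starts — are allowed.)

6

Sort by end time and greedily take each interval whose start is ≥ the last chosen end.
By end time: (3,6), (4,7), (10,13), (11,15), (11,16), (16,18), (20,21), (24,25), (25,26).
Pick (3,6); next start ≥ 6 → (10,13); next start ≥ 13 → (16,18); next start ≥ 18 → (20,21); next start ≥ 21 → (24,25); next start ≥ 25 → (25,26).
Selected 6 appointments.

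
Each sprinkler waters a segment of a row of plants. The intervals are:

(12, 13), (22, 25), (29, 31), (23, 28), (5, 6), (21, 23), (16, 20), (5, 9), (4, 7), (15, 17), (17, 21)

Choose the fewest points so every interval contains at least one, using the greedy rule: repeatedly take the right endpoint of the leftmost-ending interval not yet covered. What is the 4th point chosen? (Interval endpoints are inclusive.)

23

By right end: [5,6]  [4,7]  [5,9]  [12,13]  [15,17]  [16,20]  [17,21]  [21,23]  [22,25]  [23,28]  [29,31]
[5,6] uncovered → point at 6; [12,13] uncovered → point at 13; [15,17] uncovered → point at 17; [21,23] uncovered → point at 23; [29,31] uncovered → point at 31.
Points: 6, 13, 17, 23, 31 (5 total).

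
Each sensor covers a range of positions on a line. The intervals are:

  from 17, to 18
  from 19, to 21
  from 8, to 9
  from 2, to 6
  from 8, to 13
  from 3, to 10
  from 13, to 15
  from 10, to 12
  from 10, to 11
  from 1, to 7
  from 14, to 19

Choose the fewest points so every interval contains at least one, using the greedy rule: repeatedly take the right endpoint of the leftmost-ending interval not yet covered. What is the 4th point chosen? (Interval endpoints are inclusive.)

Sort by right endpoint; whenever an interval is uncovered, place a point at its right end.
Sorted: [2,6] [1,7] [8,9] [3,10] [10,11] [10,12] [8,13] [13,15] [17,18] [14,19] [19,21]
{[2,6],[1,7]} hit by 6; {[8,9],[3,10]} hit by 9; {[10,11],[10,12],[8,13]} hit by 11; {[13,15]} hit by 15; {[17,18],[14,19]} hit by 18; {[19,21]} hit by 21.
Points: 6, 9, 11, 15, 18, 21 (6 total).

15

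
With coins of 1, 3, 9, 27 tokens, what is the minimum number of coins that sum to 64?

Greedy: take as many of the largest coin as possible, then repeat with the remainder.
64 − 2×27→10 − 1×9→1 − 1×1→0
Total coins = 2 + 1 + 1 = 4

4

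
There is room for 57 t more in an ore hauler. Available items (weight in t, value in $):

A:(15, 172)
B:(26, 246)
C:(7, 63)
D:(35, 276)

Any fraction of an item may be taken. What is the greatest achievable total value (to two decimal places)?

Sort by value per unit weight and fill in that order.
Order: A (172/15=11.47) > B (246/26=9.46) > C (63/7=9.00) > D (276/35=7.89)
Fill: take A (15 @ 172) → take B (26 @ 246) → take C (7 @ 63) → take 9/35 of D → 70.97; 57/57 used.
Total value = 551.97

551.97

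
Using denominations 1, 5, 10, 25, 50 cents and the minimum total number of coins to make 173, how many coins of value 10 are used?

173 = 3×50 + 2×10 + 3×1
Count of 10: 2

2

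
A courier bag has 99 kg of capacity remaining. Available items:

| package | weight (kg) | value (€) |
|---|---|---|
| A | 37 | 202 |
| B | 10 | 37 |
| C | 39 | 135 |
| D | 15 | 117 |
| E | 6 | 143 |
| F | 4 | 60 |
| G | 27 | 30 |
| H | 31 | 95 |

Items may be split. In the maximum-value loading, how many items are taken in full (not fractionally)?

5

Ratios (sorted): E 23.83, F 15.00, D 7.80, A 5.46, B 3.70, C 3.46, H 3.06, G 1.11
take E (6 @ 143); take F (4 @ 60); take D (15 @ 117); take A (37 @ 202); take B (10 @ 37); take 27/39 of C → 93.46. Capacity used 99/99.
5 item(s) taken whole; one partial (take 27/39 of C).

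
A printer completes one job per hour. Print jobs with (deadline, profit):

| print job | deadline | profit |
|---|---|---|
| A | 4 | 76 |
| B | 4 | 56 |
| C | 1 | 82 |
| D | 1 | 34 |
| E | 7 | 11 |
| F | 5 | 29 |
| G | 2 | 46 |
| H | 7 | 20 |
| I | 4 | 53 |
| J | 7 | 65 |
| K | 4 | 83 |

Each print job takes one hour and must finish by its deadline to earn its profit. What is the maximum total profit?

411

By profit: K(d4,83), C(d1,82), A(d4,76), J(d7,65), B(d4,56), I(d4,53), G(d2,46), D(d1,34), F(d5,29), H(d7,20), E(d7,11)
K→slot 4; C→slot 1; A→slot 3; J→slot 7; B→slot 2; I skipped; G skipped; D skipped; F→slot 5; H→slot 6; E skipped.
Profit = 82 + 56 + 76 + 83 + 29 + 20 + 65 = 411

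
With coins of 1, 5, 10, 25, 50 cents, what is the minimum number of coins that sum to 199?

10

Greedy: take as many of the largest coin as possible, then repeat with the remainder.
199 − 3×50→49 − 1×25→24 − 2×10→4 − 4×1→0
Total coins = 3 + 1 + 2 + 4 = 10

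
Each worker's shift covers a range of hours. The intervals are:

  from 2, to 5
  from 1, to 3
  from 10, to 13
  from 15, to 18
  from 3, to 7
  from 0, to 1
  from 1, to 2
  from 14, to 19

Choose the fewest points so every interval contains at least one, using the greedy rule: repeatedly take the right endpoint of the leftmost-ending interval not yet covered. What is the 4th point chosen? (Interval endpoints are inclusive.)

18

Sort by right endpoint; whenever an interval is uncovered, place a point at its right end.
By right end: [0,1]  [1,2]  [1,3]  [2,5]  [3,7]  [10,13]  [15,18]  [14,19]
[0,1] uncovered → point at 1; [2,5] uncovered → point at 5; [10,13] uncovered → point at 13; [15,18] uncovered → point at 18.
Points: 1, 5, 13, 18 (4 total).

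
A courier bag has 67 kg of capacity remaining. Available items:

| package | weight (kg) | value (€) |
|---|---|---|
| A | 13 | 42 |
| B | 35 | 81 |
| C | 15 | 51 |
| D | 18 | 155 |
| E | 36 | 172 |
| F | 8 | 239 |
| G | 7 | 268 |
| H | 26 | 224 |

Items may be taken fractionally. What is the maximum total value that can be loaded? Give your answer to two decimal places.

924.22

Greedy by value/weight ratio, highest first.
Order: G (268/7=38.29) > F (239/8=29.88) > H (224/26=8.62) > D (155/18=8.61) > E (172/36=4.78) > C (51/15=3.40) > A (42/13=3.23) > B (81/35=2.31)
Fill: take G (7 @ 268) → take F (8 @ 239) → take H (26 @ 224) → take D (18 @ 155) → take 8/36 of E → 38.22; 67/67 used.
Total value = 924.22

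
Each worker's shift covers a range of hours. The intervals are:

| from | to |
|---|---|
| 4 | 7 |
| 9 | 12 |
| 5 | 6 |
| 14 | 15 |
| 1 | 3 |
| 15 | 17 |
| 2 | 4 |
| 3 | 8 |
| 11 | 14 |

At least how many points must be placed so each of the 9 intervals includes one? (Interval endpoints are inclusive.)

Process intervals by earliest right end; each time one isn't hit yet, stab at its right endpoint.
Sorted: [1,3] [2,4] [5,6] [4,7] [3,8] [9,12] [11,14] [14,15] [15,17]
{[1,3],[2,4]} hit by 3; {[5,6],[4,7],[3,8]} hit by 6; {[9,12],[11,14]} hit by 12; {[14,15],[15,17]} hit by 15.
Points: 3, 6, 12, 15 (4 total).

4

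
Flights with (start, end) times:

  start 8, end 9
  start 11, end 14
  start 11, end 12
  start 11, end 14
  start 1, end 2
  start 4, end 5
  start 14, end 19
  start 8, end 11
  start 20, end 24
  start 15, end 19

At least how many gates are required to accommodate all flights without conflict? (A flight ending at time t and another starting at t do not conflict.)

Count concurrent intervals with a sweep; the peak is the room count.
Events (time:±→running): 1:+→1 2:-→0 4:+→1 5:-→0 8:+→1 8:+→2 9:-→1 11:-→0 11:+→1 11:+→2 11:+→3 … peak 3.

3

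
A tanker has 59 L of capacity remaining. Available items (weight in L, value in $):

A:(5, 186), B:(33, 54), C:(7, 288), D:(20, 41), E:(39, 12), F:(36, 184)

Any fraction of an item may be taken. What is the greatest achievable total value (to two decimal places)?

680.55

Order: C (288/7=41.14) > A (186/5=37.20) > F (184/36=5.11) > D (41/20=2.05) > B (54/33=1.64) > E (12/39=0.31)
Fill: take C (7 @ 288) → take A (5 @ 186) → take F (36 @ 184) → take 11/20 of D → 22.55; 59/59 used.
Total value = 680.55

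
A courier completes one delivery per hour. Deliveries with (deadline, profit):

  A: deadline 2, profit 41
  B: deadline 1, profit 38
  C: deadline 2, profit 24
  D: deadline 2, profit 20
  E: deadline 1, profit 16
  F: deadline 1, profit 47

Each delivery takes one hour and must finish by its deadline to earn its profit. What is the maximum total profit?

88

By profit: F(d1,47), A(d2,41), B(d1,38), C(d2,24), D(d2,20), E(d1,16)
F→slot 1; A→slot 2; B skipped; C skipped; D skipped; E skipped.
Profit = 47 + 41 = 88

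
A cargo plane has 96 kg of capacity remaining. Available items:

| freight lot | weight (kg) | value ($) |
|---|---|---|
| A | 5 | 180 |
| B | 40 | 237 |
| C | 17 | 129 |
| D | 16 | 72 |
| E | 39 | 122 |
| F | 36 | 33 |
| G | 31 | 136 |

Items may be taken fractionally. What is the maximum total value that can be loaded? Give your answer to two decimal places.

696.97

Ratios (sorted): A 36.00, C 7.59, B 5.92, D 4.50, G 4.39, E 3.13, F 0.92
take A (5 @ 180); take C (17 @ 129); take B (40 @ 237); take D (16 @ 72); take 18/31 of G → 78.97. Capacity used 96/96.
Total value = 696.97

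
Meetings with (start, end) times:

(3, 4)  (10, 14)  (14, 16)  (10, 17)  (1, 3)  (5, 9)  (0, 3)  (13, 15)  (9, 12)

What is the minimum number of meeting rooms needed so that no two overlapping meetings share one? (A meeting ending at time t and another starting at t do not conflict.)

3

The answer is the maximum number of intervals overlapping at any instant.
Events (time:±→running): 0:+→1 1:+→2 3:-→1 3:-→0 3:+→1 4:-→0 5:+→1 9:-→0 9:+→1 10:+→2 10:+→3 … peak 3.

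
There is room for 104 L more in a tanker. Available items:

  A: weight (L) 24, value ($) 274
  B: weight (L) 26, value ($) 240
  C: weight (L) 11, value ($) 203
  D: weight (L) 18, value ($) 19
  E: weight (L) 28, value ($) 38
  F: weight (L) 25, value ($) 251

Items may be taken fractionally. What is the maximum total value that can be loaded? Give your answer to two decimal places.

Order: C (203/11=18.45) > A (274/24=11.42) > F (251/25=10.04) > B (240/26=9.23) > E (38/28=1.36) > D (19/18=1.06)
Fill: take C (11 @ 203) → take A (24 @ 274) → take F (25 @ 251) → take B (26 @ 240) → take 18/28 of E → 24.43; 104/104 used.
Total value = 992.43

992.43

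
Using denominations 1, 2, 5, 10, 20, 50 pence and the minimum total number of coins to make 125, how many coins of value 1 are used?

0

125 = 2×50 + 1×20 + 1×5
Count of 1: 0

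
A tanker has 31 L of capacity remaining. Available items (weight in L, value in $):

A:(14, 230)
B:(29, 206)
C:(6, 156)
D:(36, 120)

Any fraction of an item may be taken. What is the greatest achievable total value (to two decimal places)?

464.14

Greedy by value/weight ratio, highest first.
Ratios (sorted): C 26.00, A 16.43, B 7.10, D 3.33
take C (6 @ 156); take A (14 @ 230); take 11/29 of B → 78.14. Capacity used 31/31.
Total value = 464.14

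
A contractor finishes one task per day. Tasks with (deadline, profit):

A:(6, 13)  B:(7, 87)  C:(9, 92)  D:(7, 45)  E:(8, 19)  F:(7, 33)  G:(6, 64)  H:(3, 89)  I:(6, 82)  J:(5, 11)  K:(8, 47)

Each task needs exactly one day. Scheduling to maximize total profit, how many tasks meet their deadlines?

Sort by profit descending; place each in the latest free slot ≤ its deadline.
Profit order: C=92 H=89 B=87 I=82 G=64 K=47 D=45 F=33 E=19 A=13 J=11
Assign: C→slot 9, H→slot 3, B→slot 7, I→slot 6, G→slot 5, K→slot 8, D→slot 4, F→slot 2, E→slot 1, A skipped, J skipped.
Slots: [1:E] [2:F] [3:H] [4:D] [5:G] [6:I] [7:B] [8:K] [9:C]
9 of 11 scheduled.

9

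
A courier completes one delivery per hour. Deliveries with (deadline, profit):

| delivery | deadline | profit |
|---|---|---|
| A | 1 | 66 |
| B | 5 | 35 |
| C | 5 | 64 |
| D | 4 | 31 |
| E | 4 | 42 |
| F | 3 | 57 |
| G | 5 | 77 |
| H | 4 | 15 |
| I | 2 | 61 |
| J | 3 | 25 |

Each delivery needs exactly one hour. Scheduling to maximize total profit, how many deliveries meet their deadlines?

Profit order: G=77 A=66 C=64 I=61 F=57 E=42 B=35 D=31 J=25 H=15
Assign: G→slot 5, A→slot 1, C→slot 4, I→slot 2, F→slot 3, E skipped, B skipped, D skipped, J skipped, H skipped.
Slots: [1:A] [2:I] [3:F] [4:C] [5:G]
5 of 10 scheduled.

5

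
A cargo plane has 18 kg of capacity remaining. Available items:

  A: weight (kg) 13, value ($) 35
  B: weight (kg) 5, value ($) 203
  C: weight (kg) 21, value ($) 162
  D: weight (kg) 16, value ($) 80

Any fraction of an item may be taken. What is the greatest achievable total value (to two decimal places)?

303.29

Greedy by value/weight ratio, highest first.
Order: B (203/5=40.60) > C (162/21=7.71) > D (80/16=5.00) > A (35/13=2.69)
Fill: take B (5 @ 203) → take 13/21 of C → 100.29; 18/18 used.
Total value = 303.29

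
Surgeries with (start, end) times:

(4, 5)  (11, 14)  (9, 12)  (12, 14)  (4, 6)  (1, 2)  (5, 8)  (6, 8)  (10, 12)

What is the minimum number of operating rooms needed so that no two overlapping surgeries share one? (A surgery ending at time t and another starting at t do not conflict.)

starts: [1, 4, 4, 5, 6, 9, 10, 11, 12]
ends:   [2, 5, 6, 8, 8, 12, 12, 14, 14]
s1→1 e2→0 s4→1 s4→2 e5→1 s5→2 e6→1 s6→2 e8→1 e8→0 s9→1 s10→2 s11→3  — peak 3.

3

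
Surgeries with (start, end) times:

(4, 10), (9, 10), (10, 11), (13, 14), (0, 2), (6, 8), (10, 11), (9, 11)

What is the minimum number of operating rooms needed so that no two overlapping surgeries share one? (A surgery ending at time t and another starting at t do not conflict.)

The answer is the maximum number of intervals overlapping at any instant.
Events (time:±→running): 0:+→1 2:-→0 4:+→1 6:+→2 8:-→1 9:+→2 9:+→3 … peak 3.

3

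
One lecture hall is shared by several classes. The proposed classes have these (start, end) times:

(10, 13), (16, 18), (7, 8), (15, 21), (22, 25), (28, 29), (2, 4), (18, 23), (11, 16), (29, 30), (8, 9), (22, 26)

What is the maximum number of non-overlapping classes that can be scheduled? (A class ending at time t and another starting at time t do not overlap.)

8

Order by finish time; keep every interval that doesn't clash with the previous kept one.
Sorted by end: (2,4)  (7,8)  (8,9)  (10,13)  (11,16)  (16,18)  (15,21)  (18,23)  (22,25)  (22,26)  (28,29)  (29,30)
take (2,4); take (7,8); take (8,9); take (10,13); take (16,18); take (18,23); skip (22,25); take (28,29); take (29,30).
Selected 8 classes.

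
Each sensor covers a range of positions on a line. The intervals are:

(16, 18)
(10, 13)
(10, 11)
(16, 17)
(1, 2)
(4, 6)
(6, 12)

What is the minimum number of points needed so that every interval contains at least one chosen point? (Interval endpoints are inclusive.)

Process intervals by earliest right end; each time one isn't hit yet, stab at its right endpoint.
Sorted: [1,2] [4,6] [10,11] [6,12] [10,13] [16,17] [16,18]
{[1,2]} hit by 2; {[4,6]} hit by 6; {[10,11],[6,12],[10,13]} hit by 11; {[16,17],[16,18]} hit by 17.
Points: 2, 6, 11, 17 (4 total).

4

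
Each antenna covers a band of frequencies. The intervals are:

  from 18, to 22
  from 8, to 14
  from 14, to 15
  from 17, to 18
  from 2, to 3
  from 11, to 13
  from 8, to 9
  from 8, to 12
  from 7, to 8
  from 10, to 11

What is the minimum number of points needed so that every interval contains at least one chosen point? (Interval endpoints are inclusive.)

Process intervals by earliest right end; each time one isn't hit yet, stab at its right endpoint.
By right end: [2,3]  [7,8]  [8,9]  [10,11]  [8,12]  [11,13]  [8,14]  [14,15]  [17,18]  [18,22]
[2,3] uncovered → point at 3; [7,8] uncovered → point at 8; [10,11] uncovered → point at 11; [14,15] uncovered → point at 15; [17,18] uncovered → point at 18.
Points: 3, 8, 11, 15, 18 (5 total).

5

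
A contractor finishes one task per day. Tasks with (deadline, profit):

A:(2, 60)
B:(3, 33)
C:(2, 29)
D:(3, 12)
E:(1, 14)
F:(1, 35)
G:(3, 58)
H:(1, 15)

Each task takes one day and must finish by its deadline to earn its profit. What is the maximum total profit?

Take jobs in profit order; each goes to the latest open slot no later than its deadline.
Profit order: A=60 G=58 F=35 B=33 C=29 H=15 E=14 D=12
Assign: A→slot 2, G→slot 3, F→slot 1, B skipped, C skipped, H skipped, E skipped, D skipped.
Slots: [1:F] [2:A] [3:G]
Profit = 35 + 60 + 58 = 153

153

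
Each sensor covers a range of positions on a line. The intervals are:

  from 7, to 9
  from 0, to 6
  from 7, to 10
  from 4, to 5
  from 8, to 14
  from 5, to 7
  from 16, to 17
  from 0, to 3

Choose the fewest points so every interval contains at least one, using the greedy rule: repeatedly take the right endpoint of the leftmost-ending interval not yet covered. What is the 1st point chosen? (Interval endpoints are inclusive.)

By right end: [0,3]  [4,5]  [0,6]  [5,7]  [7,9]  [7,10]  [8,14]  [16,17]
[0,3] uncovered → point at 3; [4,5] uncovered → point at 5; [7,9] uncovered → point at 9; [16,17] uncovered → point at 17.
Points: 3, 5, 9, 17 (4 total).

3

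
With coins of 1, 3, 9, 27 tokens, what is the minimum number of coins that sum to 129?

7

Use the largest denomination that fits, subtract, and repeat.
129 − 4×27→21 − 2×9→3 − 1×3→0
Total coins = 4 + 2 + 1 = 7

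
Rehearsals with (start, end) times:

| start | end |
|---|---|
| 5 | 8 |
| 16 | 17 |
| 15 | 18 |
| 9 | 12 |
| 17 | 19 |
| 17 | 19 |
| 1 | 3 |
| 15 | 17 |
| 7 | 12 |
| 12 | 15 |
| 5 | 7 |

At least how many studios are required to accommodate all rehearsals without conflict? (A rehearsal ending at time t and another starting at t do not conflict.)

Count concurrent intervals with a sweep; the peak is the room count.
starts: [1, 5, 5, 7, 9, 12, 15, 15, 16, 17, 17]
ends:   [3, 7, 8, 12, 12, 15, 17, 17, 18, 19, 19]
s1→1 e3→0 s5→1 s5→2 e7→1 s7→2 e8→1 s9→2 e12→1 e12→0 s12→1 e15→0 s15→1 s15→2 s16→3  — peak 3.

3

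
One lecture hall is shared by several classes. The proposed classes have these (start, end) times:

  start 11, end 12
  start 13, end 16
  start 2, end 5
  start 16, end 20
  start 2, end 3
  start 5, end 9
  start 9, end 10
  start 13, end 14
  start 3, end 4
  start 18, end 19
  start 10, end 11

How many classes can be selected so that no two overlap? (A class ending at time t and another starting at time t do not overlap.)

8

Sorted by end: (2,3)  (3,4)  (2,5)  (5,9)  (9,10)  (10,11)  (11,12)  (13,14)  (13,16)  (18,19)  (16,20)
take (2,3); take (3,4); skip (2,5); take (5,9); take (9,10); take (10,11); take (11,12); take (13,14); skip (13,16); take (18,19); skip (16,20).
Selected 8 classes.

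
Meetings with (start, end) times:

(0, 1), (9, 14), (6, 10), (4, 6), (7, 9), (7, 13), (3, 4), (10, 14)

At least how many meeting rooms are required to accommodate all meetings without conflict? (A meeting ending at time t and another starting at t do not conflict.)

3

Count concurrent intervals with a sweep; the peak is the room count.
Events (time:±→running): 0:+→1 1:-→0 3:+→1 4:-→0 4:+→1 6:-→0 6:+→1 7:+→2 7:+→3 … peak 3.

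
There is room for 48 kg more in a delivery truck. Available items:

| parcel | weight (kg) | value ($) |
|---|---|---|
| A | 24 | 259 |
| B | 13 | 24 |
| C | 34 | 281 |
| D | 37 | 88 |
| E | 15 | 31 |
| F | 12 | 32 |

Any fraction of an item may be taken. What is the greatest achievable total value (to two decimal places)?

457.35

Order: A (259/24=10.79) > C (281/34=8.26) > F (32/12=2.67) > D (88/37=2.38) > E (31/15=2.07) > B (24/13=1.85)
Fill: take A (24 @ 259) → take 24/34 of C → 198.35; 48/48 used.
Total value = 457.35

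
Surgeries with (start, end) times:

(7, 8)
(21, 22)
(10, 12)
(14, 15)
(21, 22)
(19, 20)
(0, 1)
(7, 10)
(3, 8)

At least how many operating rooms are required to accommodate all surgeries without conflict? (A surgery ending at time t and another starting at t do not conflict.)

3

Count concurrent intervals with a sweep; the peak is the room count.
starts: [0, 3, 7, 7, 10, 14, 19, 21, 21]
ends:   [1, 8, 8, 10, 12, 15, 20, 22, 22]
s0→1 e1→0 s3→1 s7→2 s7→3  — peak 3.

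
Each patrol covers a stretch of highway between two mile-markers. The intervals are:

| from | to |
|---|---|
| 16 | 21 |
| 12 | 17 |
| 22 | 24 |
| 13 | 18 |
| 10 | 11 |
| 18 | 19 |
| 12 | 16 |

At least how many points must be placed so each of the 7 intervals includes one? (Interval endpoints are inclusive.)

4

Sort by right endpoint; whenever an interval is uncovered, place a point at its right end.
Sorted: [10,11] [12,16] [12,17] [13,18] [18,19] [16,21] [22,24]
{[10,11]} hit by 11; {[12,16],[12,17],[13,18]} hit by 16; {[18,19],[16,21]} hit by 19; {[22,24]} hit by 24.
Points: 11, 16, 19, 24 (4 total).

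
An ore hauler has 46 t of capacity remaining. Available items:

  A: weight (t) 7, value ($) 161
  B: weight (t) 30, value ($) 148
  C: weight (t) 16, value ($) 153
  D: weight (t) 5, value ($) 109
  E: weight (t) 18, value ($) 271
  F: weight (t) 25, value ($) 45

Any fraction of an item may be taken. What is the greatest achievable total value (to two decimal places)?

694.00

Sort by value per unit weight and fill in that order.
Order: A (161/7=23.00) > D (109/5=21.80) > E (271/18=15.06) > C (153/16=9.56) > B (148/30=4.93) > F (45/25=1.80)
Fill: take A (7 @ 161) → take D (5 @ 109) → take E (18 @ 271) → take C (16 @ 153); 46/46 used.
Total value = 694.00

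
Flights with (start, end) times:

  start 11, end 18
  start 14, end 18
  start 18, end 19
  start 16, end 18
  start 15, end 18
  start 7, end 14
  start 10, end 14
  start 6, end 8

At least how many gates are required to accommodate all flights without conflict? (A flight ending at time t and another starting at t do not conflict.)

Events (time:±→running): 6:+→1 7:+→2 8:-→1 10:+→2 11:+→3 14:-→2 14:-→1 14:+→2 15:+→3 16:+→4 … peak 4.

4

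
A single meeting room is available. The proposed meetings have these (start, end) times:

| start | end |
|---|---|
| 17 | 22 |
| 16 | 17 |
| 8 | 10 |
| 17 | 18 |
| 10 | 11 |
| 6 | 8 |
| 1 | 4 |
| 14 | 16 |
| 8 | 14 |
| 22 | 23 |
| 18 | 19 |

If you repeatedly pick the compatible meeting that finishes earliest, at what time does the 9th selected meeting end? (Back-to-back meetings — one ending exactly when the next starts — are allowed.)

23

Order by finish time; keep every interval that doesn't clash with the previous kept one.
Sorted by end: (1,4)  (6,8)  (8,10)  (10,11)  (8,14)  (14,16)  (16,17)  (17,18)  (18,19)  (17,22)  (22,23)
take (1,4); take (6,8); take (8,10); take (10,11); take (14,16); take (16,17); take (17,18); take (18,19); take (22,23).
Selected: (1,4) (6,8) (8,10) (10,11) (14,16) (16,17) (17,18) (18,19) (22,23)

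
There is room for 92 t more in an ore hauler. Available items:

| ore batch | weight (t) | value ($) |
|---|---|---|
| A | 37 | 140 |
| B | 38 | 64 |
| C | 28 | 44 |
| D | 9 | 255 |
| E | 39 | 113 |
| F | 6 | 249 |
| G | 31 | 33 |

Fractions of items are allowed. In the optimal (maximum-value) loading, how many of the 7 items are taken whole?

Greedy by value/weight ratio, highest first.
Order: F (249/6=41.50) > D (255/9=28.33) > A (140/37=3.78) > E (113/39=2.90) > B (64/38=1.68) > C (44/28=1.57) > G (33/31=1.06)
Fill: take F (6 @ 249) → take D (9 @ 255) → take A (37 @ 140) → take E (39 @ 113) → take 1/38 of B → 1.68; 92/92 used.
4 item(s) taken whole; one partial (take 1/38 of B).

4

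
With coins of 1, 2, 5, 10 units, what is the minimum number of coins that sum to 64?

64 − 6×10→4 − 2×2→0
Total coins = 6 + 2 = 8

8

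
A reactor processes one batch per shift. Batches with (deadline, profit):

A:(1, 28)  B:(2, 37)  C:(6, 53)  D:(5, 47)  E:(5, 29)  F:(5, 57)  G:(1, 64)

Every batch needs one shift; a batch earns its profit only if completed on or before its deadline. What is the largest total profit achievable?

287

Profit order: G=64 F=57 C=53 D=47 B=37 E=29 A=28
Assign: G→slot 1, F→slot 5, C→slot 6, D→slot 4, B→slot 2, E→slot 3, A skipped.
Slots: [1:G] [2:B] [3:E] [4:D] [5:F] [6:C]
Profit = 64 + 37 + 29 + 47 + 57 + 53 = 287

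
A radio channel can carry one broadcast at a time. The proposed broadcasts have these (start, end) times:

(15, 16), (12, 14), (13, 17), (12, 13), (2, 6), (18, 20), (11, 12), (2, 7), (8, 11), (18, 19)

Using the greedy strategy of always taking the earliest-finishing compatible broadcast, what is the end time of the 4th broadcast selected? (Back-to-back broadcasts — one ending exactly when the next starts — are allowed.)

13

Order by finish time; keep every interval that doesn't clash with the previous kept one.
Sorted by end: (2,6)  (2,7)  (8,11)  (11,12)  (12,13)  (12,14)  (15,16)  (13,17)  (18,19)  (18,20)
take (2,6); take (8,11); take (11,12); take (12,13); skip (12,14); take (15,16); take (18,19).
Selected: (2,6) (8,11) (11,12) (12,13) (15,16) (18,19)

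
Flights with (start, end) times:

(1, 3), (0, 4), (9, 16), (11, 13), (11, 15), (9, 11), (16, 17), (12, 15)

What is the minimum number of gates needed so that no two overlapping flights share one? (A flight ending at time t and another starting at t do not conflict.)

4

starts: [0, 1, 9, 9, 11, 11, 12, 16]
ends:   [3, 4, 11, 13, 15, 15, 16, 17]
s0→1 s1→2 e3→1 e4→0 s9→1 s9→2 e11→1 s11→2 s11→3 s12→4  — peak 4.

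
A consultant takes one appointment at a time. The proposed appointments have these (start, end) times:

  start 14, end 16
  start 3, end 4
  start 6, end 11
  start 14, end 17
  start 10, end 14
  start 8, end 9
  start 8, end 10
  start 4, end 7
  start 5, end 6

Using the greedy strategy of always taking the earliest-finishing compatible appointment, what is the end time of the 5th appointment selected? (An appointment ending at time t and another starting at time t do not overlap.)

By end time: (3,4), (5,6), (4,7), (8,9), (8,10), (6,11), (10,14), (14,16), (14,17).
Pick (3,4); next start ≥ 4 → (5,6); next start ≥ 6 → (8,9); next start ≥ 9 → (10,14); next start ≥ 14 → (14,16).
Selected: (3,4) (5,6) (8,9) (10,14) (14,16)

16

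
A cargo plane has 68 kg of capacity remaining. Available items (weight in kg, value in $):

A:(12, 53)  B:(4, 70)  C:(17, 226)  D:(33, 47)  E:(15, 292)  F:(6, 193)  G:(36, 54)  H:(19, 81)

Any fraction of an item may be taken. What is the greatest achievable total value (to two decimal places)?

Greedy by value/weight ratio, highest first.
Order: F (193/6=32.17) > E (292/15=19.47) > B (70/4=17.50) > C (226/17=13.29) > A (53/12=4.42) > H (81/19=4.26) > G (54/36=1.50) > D (47/33=1.42)
Fill: take F (6 @ 193) → take E (15 @ 292) → take B (4 @ 70) → take C (17 @ 226) → take A (12 @ 53) → take 14/19 of H → 59.68; 68/68 used.
Total value = 893.68

893.68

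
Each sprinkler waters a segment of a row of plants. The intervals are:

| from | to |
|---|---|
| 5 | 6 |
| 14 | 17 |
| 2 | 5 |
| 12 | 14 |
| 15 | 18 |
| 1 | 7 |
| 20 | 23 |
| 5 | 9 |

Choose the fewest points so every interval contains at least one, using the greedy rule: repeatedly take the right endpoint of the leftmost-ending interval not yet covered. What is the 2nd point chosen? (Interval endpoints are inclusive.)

Sort by right endpoint; whenever an interval is uncovered, place a point at its right end.
Sorted: [2,5] [5,6] [1,7] [5,9] [12,14] [14,17] [15,18] [20,23]
{[2,5],[5,6],[1,7],[5,9]} hit by 5; {[12,14],[14,17]} hit by 14; {[15,18]} hit by 18; {[20,23]} hit by 23.
Points: 5, 14, 18, 23 (4 total).

14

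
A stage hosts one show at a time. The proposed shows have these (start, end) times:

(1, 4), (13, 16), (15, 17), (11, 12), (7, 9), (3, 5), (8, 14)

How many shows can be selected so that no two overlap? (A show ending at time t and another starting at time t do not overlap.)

4

Greedy by earliest finish: after sorting by end time, pick each interval compatible with the last pick.
Sorted by end: (1,4)  (3,5)  (7,9)  (11,12)  (8,14)  (13,16)  (15,17)
take (1,4); take (7,9); take (11,12); take (13,16).
Selected 4 shows.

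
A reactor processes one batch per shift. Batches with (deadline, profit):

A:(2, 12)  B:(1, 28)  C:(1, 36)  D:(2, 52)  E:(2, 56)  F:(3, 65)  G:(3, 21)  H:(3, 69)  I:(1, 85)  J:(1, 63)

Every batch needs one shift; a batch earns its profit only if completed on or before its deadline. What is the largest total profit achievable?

Profit order: I=85 H=69 F=65 J=63 E=56 D=52 C=36 B=28 G=21 A=12
Assign: I→slot 1, H→slot 3, F→slot 2, J skipped, E skipped, D skipped, C skipped, B skipped, G skipped, A skipped.
Slots: [1:I] [2:F] [3:H]
Profit = 85 + 65 + 69 = 219

219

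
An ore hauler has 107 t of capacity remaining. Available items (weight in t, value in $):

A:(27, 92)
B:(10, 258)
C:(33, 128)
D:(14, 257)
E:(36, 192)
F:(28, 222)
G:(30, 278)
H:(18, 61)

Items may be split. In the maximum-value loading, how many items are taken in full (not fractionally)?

4

Sort by value per unit weight and fill in that order.
Order: B (258/10=25.80) > D (257/14=18.36) > G (278/30=9.27) > F (222/28=7.93) > E (192/36=5.33) > C (128/33=3.88) > A (92/27=3.41) > H (61/18=3.39)
Fill: take B (10 @ 258) → take D (14 @ 257) → take G (30 @ 278) → take F (28 @ 222) → take 25/36 of E → 133.33; 107/107 used.
4 item(s) taken whole; one partial (take 25/36 of E).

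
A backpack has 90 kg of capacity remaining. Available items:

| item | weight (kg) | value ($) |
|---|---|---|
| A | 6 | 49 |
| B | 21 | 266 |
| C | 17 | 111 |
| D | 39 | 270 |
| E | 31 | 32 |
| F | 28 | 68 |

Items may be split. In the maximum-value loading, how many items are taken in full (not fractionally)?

Sort by value per unit weight and fill in that order.
Order: B (266/21=12.67) > A (49/6=8.17) > D (270/39=6.92) > C (111/17=6.53) > F (68/28=2.43) > E (32/31=1.03)
Fill: take B (21 @ 266) → take A (6 @ 49) → take D (39 @ 270) → take C (17 @ 111) → take 7/28 of F → 17.00; 90/90 used.
4 item(s) taken whole; one partial (take 7/28 of F).

4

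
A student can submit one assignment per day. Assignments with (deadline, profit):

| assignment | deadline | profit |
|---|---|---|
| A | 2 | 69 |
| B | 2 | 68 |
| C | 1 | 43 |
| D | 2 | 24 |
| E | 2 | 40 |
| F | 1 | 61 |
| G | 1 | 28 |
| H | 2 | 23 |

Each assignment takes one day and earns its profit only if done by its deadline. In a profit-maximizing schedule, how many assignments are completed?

2

By profit: A(d2,69), B(d2,68), F(d1,61), C(d1,43), E(d2,40), G(d1,28), D(d2,24), H(d2,23)
A→slot 2; B→slot 1; F skipped; C skipped; E skipped; G skipped; D skipped; H skipped.
2 of 8 scheduled.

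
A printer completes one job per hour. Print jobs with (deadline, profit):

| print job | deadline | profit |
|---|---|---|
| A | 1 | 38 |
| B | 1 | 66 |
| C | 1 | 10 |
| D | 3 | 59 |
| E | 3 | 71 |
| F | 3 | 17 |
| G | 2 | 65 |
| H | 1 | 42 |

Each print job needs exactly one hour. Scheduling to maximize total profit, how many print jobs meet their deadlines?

3

By profit: E(d3,71), B(d1,66), G(d2,65), D(d3,59), H(d1,42), A(d1,38), F(d3,17), C(d1,10)
E→slot 3; B→slot 1; G→slot 2; D skipped; H skipped; A skipped; F skipped; C skipped.
3 of 8 scheduled.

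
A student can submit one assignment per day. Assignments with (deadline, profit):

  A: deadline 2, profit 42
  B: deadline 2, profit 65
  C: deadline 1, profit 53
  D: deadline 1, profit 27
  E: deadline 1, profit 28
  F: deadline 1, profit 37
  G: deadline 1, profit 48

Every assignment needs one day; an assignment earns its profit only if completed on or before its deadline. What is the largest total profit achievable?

118

Sort by profit descending; place each in the latest free slot ≤ its deadline.
Profit order: B=65 C=53 G=48 A=42 F=37 E=28 D=27
Assign: B→slot 2, C→slot 1, G skipped, A skipped, F skipped, E skipped, D skipped.
Slots: [1:C] [2:B]
Profit = 53 + 65 = 118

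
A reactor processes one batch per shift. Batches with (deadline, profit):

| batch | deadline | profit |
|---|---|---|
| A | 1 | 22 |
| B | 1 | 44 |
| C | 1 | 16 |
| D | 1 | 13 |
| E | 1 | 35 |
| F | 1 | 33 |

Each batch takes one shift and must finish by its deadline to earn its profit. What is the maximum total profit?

44

Profit order: B=44 E=35 F=33 A=22 C=16 D=13
Assign: B→slot 1, E skipped, F skipped, A skipped, C skipped, D skipped.
Slots: [1:B]
Profit = 44 = 44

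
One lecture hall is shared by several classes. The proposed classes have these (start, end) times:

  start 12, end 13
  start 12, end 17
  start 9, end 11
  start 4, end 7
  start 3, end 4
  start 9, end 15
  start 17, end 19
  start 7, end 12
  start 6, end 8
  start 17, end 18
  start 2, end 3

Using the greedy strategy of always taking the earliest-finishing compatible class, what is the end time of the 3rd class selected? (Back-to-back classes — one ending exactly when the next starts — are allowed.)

7

Sort by end time and greedily take each interval whose start is ≥ the last chosen end.
Sorted by end: (2,3)  (3,4)  (4,7)  (6,8)  (9,11)  (7,12)  (12,13)  (9,15)  (12,17)  (17,18)  (17,19)
take (2,3); take (3,4); take (4,7); skip (6,8); take (9,11); take (12,13); skip (12,17); take (17,18); skip (17,19).
Selected: (2,3) (3,4) (4,7) (9,11) (12,13) (17,18)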